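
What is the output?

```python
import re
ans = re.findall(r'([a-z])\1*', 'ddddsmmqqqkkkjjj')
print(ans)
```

['d', 's', 'm', 'q', 'k', 'j']

After group 1 captures some text, `\1` only succeeds where that same text appears again.
`findall` collects group 1 from each match (6 total).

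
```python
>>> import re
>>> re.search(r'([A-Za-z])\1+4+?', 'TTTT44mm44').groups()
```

('T',)

`\1` is not a pattern — it's the concrete string captured by group 1, re-applied verbatim.
Unlike `match`, `search` isn't anchored — it looks for the pattern anywhere in the string.
The match spans [0:5] → 'TTTT4'.
Captured: group 1 = 'T'.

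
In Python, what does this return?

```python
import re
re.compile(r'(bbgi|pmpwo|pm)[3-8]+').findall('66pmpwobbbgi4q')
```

['bbgi']

Matches: at [8:13] match 'bbgi4', group 1 = 'bbgi'.
One capturing group, so `findall` returns just the captured substring from the one match — 1 in all.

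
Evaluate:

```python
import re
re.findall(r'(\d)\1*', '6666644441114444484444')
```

`\1` is not a pattern — it's the concrete string captured by group 1, re-applied verbatim.
Because there's exactly one group, `findall` drops the full match and keeps group 1 from each hit.

['6', '4', '1', '4', '8', '4']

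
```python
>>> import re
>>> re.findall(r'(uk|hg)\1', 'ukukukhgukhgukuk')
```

The backreference `\1` re-matches whatever the first group consumed, character for character.
`findall` collects group 1 from each match (2 total).

['uk', 'uk']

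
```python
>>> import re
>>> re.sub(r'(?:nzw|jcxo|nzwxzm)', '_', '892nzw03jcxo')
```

Matches: at [3:6] → 'nzw'; at [8:12] → 'jcxo'.
Each match is replaced by '_'.

'892_03_'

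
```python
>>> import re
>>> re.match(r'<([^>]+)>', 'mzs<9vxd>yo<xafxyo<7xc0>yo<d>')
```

None

`re.match` won't scan ahead — the pattern has to work from the very first character.
Here the string doesn't start with a match, so the call returns None.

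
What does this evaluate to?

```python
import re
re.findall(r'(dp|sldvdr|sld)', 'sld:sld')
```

['sld', 'sld']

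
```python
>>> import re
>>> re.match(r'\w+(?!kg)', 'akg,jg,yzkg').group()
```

'akg'

`re.match` won't scan ahead — the pattern has to work from the very first character.
The match spans [0:3] → 'akg'.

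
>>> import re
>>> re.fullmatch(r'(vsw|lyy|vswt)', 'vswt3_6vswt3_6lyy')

`fullmatch` succeeds only if the pattern covers the string from start to end.
Here there's no way to consume every character, so the call returns None.

None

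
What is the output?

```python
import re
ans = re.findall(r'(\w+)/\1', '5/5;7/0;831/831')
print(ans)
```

['5', '831']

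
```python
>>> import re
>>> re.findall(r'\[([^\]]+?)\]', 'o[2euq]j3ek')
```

One capturing group, so `findall` returns just the captured substring from the one match — 1 in all.

['2euq']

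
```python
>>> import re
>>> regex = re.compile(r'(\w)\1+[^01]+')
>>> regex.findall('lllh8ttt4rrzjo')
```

['l']

`\1` has to match the exact text group 1 already captured.
Walking the string: at [0:14] match 'lllh8ttt4rrzjo', group 1 = 'l'.
Because there's exactly one group, `findall` drops the full match and keeps group 1 from the one hit.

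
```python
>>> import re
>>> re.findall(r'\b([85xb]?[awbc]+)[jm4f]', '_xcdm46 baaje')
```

['baa']

This matches a word boundary (`\b`, zero-width); then optionally one of [85xb], then one or more of one of [awbc] (captured); then one of [jm4f].
Walking the string: at [8:12] match 'baaj', group 1 = 'baa'.
Because there's exactly one group, `findall` drops the full match and keeps group 1 from the one hit.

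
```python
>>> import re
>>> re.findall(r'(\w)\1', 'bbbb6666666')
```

['b', 'b', '6', '6', '6']

`\1` is not a pattern — it's the concrete string captured by group 1, re-applied verbatim.
With a single group, `findall` returns only what that group captured — 5 items.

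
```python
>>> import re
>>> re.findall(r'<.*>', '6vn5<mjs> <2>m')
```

With no groups in the pattern, `findall` gives back each whole match — 1 here.

['<mjs> <2>']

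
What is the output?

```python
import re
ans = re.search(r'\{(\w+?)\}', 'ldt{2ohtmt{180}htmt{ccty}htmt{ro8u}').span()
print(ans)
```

(10, 15)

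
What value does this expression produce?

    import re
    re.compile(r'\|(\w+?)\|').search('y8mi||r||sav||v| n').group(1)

`re.search` scans for the first position where the pattern succeeds.
The match spans [5:8] → '|r|'.
Captured: group 1 = 'r'.

'r'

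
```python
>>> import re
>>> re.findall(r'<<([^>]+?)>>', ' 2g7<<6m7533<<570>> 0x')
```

['6m7533<<570']

Walking the string: at [4:19] match '<<6m7533<<570>>', group 1 = '6m7533<<570'.
`findall` collects group 1 from the one match (1 total).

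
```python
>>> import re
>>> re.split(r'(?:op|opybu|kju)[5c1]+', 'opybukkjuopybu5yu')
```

`split` removes every match and returns the 2 fragments in between.

['opybukkju', 'yu']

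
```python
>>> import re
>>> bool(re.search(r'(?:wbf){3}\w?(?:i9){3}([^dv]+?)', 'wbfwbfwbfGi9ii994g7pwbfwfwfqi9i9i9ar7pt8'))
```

False

Pattern: the literal 'wbf' repeated 3 times, then optionally a word character, then the literal 'i9' repeated 3 times; then one or more of any character except [dv] (lazy) (captured).
`search` walks the string left to right and returns the first match it finds.
Here the pattern never matches, so the call returns None, and `bool(None)` is False.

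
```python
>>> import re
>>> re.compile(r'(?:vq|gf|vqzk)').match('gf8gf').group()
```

'gf'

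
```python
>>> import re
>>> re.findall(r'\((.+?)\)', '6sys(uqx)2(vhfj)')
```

['uqx', 'vhfj']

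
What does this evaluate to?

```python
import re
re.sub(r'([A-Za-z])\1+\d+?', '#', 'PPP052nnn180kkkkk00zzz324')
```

'#52#80#0#24'

`\1` has to match the exact text group 1 already captured.
Matches: at [0:4] → 'PPP0'; at [6:10] → 'nnn1'; at [12:18] → 'kkkkk0'; at [19:23] → 'zzz3'.
Each match is replaced by '#'.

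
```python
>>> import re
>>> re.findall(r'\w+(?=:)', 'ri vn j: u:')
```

['j', 'u']

The positive lookaround only admits positions where the adjacent text matches; those characters stay outside the span.
Since nothing is captured, `findall` lists the 2 matched substrings directly.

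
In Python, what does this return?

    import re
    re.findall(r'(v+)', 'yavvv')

['vvv']

The pattern matches one or more of a literal 'v' (captured).
Matches: at [2:5] match 'vvv', group 1 = 'vvv'.
`findall` collects group 1 from the one match (1 total).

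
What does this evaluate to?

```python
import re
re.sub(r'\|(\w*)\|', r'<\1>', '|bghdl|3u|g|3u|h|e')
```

'<bghdl>3u<g>3u<h>e'

`\1` in the replacement pulls in group 1's text for each match.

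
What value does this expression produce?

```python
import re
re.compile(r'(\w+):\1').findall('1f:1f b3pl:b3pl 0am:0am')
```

A backreference is literal: `\1` must see the identical characters the first group matched.
Because there's exactly one group, `findall` drops the full match and keeps group 1 from each hit.

['1f', 'b3pl', '0am']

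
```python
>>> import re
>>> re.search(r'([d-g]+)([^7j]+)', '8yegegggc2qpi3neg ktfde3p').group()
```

This matches one or more of a character in [d-g] (captured); then one or more of any character except [7j] (captured).
Unlike `match`, `search` isn't anchored — it looks for the pattern anywhere in the string.
The match spans [2:25] → 'egegggc2qpi3neg ktfde3p'.
Captured: group 1 = 'egeggg', group 2 = 'c2qpi3neg ktfde3p'.

'egegggc2qpi3neg ktfde3p'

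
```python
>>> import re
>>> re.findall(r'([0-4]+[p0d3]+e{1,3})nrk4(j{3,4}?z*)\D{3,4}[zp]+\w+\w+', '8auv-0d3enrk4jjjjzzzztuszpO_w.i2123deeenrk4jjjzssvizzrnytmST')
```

[('0d3e', 'jjj'), ('2123deee', 'jjjz')]

This matches one or more of a character in [0-4], then one or more of one of [p0d3], then 1 to 3 of the literal 'e' (captured); then the literal 'nr', then the literal 'k4'; then 3 to 4 of the literal 'j' (lazy), then zero or more of a literal 'z' (captured); then 3 to 4 of a non-digit; then one or more of one of [zp], then one or more of a word character, then one or more of a word character.
Lazy quantifiers expand one character at a time until the remainder of the pattern can match.
Scanning left to right: at [5:29] match '0d3enrk4jjjjzzzztuszpO_w', groups = ('0d3e', 'jjj'); at [31:60] match '2123deeenrk4jjjzssvizzrnytmST', groups = ('2123deee', 'jjjz').
`findall` packs the 2 group values into a tuple for every match.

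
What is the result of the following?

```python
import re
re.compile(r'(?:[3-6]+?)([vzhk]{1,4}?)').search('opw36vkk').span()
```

Lazy quantifiers expand one character at a time until the remainder of the pattern can match.
The match spans [3:6] → '36v'.

(3, 6)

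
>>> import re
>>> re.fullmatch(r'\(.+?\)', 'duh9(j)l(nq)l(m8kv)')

None

`fullmatch` succeeds only if the pattern covers the string from start to end.
Here the pattern can't cover the whole string, so the call returns None.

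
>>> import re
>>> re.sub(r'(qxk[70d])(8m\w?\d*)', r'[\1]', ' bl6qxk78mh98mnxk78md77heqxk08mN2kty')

This matches the literal 'qxk', then one of [70d] (captured); then the literal '8m', then optionally a word character, then zero or more of a digit (captured).
Matches: at [4:13] → 'qxk78mh98'; at [25:33] → 'qxk08mN2'.
Each match is replaced using the text its own group 1 captured.

' bl6[qxk7]mnxk78md77he[qxk0]kty'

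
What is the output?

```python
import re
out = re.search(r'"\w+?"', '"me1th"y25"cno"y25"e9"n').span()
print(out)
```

The match spans [0:7] → '"me1th"'.

(0, 7)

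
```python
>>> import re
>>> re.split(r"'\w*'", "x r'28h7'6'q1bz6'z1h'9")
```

['x r', '6', "z1h'9"]

Matches to split on: at [3:9] → "'28h7'"; at [10:17] → "'q1bz6'".
Splitting on the pattern gives 3 pieces.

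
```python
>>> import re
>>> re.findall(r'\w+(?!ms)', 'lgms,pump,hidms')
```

The negative lookahead/lookbehind blocks any match where the forbidden context is present.
Walking the string: at [0:4] → 'lgms'; at [5:9] → 'pump'; at [10:15] → 'hidms'.
With no groups in the pattern, `findall` gives back each whole match — 3 here.

['lgms', 'pump', 'hidms']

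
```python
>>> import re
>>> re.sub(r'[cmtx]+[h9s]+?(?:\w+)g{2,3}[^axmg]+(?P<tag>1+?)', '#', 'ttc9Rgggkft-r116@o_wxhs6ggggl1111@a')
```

'#6@o_w#@a'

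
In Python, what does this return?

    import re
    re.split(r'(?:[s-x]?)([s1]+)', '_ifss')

['_if', 's', '']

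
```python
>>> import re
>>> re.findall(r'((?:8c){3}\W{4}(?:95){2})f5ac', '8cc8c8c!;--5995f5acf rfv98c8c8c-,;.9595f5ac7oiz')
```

The pattern matches the literal '8c' repeated 3 times, then exactly 4 of a non-word character, then the literal '95' repeated 2 times (captured); then the literal 'f5', then the literal 'ac'.
Matches: at [25:43] match '8c8c8c-,;.9595f5ac', group 1 = '8c8c8c-,;.9595'.
`findall` collects group 1 from the one match (1 total).

['8c8c8c-,;.9595']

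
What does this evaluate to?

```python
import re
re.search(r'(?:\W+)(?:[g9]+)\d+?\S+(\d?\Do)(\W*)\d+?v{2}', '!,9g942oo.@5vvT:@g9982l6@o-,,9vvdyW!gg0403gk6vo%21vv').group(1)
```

'vo'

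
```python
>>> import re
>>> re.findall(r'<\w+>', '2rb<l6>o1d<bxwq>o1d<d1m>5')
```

['<l6>', '<bxwq>', '<d1m>']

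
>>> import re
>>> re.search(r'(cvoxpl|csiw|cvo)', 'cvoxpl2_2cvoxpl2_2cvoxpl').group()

'cvoxpl'

Alternation isn't longest-match — the leftmost alternative that fits at this position is chosen.
`re.search` tries every starting position until one works.
The match spans [0:6] → 'cvoxpl'.
Captured: group 1 = 'cvoxpl'.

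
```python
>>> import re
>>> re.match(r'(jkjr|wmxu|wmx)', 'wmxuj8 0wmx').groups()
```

('wmxu',)

Alternation tries branches left to right and keeps the first one that lets the overall match succeed at that position.
With `match`, the pattern is implicitly anchored at the beginning.
The match spans [0:4] → 'wmxu'.
Captured: group 1 = 'wmxu'.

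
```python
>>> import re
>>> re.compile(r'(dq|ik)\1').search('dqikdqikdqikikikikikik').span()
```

(10, 14)

`\1` is not a pattern — it's the concrete string captured by group 1, re-applied verbatim.
`re.search` scans for the first position where the pattern succeeds.
The match spans [10:14] → 'ikik'.
Captured: group 1 = 'ik'.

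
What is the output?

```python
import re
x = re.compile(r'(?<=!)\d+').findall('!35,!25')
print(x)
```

Lookahead/lookbehind check context without consuming it, so the matched span excludes the asserted characters.
Matches: at [1:3] → '35'; at [5:7] → '25'.
Since nothing is captured, `findall` lists the 2 matched substrings directly.

['35', '25']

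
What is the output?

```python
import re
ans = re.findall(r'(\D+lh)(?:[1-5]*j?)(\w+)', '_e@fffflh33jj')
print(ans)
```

[('_e@fffflh', 'j')]

The pattern matches one or more of a non-digit, then the literal 'lh' (captured); then zero or more of a character in [1-5], then optionally the literal 'j' (non-capturing group); then one or more of a word character (captured).
Scanning left to right: at [0:13] match '_e@fffflh33jj', groups = ('_e@fffflh', 'j').
With 2 capturing groups, `findall` returns a 2-tuple per match.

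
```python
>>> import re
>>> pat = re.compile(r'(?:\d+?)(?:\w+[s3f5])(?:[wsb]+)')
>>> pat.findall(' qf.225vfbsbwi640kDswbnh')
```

`findall` yields the raw match text (1 of them) because the pattern has no groups.

['225vfbsbwi640kDswb']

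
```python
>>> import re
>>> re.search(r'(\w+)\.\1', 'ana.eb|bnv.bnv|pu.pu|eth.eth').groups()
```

('bnv',)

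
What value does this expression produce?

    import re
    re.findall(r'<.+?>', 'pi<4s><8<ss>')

A non-greedy quantifier consumes as few characters as it can — just enough that the remainder of the pattern still matches from where it stops; whatever follows it matches normally.
Matches: at [2:6] → '<4s>'; at [6:12] → '<8<ss>'.
`findall` yields the raw match text (2 of them) because the pattern has no groups.

['<4s>', '<8<ss>']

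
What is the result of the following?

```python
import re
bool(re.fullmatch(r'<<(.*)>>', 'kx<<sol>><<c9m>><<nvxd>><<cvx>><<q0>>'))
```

`re.fullmatch` is like wrapping the pattern in `^…$` (in single-line mode).
Here the pattern can't cover the whole string, so the call returns None, and `bool(None)` is False.

False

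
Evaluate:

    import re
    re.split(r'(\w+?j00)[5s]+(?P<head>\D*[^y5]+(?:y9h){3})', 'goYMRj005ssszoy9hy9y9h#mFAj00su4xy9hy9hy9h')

['goYMRj005ssszoy9hy9y9h#', 'mFAj00', 'u4xy9hy9hy9h', '']

The group in the pattern means `split` returns the separators' captures alongside the pieces.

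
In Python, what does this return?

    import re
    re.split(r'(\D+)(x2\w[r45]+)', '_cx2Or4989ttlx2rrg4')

['', '_c', 'x2Or4', '989', 'ttl', 'x2rr', 'g4']

The pattern matches one or more of a non-digit (captured); then the literal 'x2', then a word character, then one or more of one of [r45] (captured).
Matches to split on: at [0:7] → '_cx2Or4'; at [10:17] → 'ttlx2rr'.
`re.split` interleaves the captured-group text with the surrounding fragments.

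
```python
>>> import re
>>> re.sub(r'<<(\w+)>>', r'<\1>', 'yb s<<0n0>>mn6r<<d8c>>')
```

Matches: at [4:11] → '<<0n0>>'; at [15:22] → '<<d8c>>'.
Each match is replaced using the text its own group 1 captured.

'yb s<0n0>mn6r<d8c>'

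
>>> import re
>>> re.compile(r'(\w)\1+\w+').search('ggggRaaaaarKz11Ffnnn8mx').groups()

`\1` has to match the exact text group 1 already captured.
`re.search` scans for the first position where the pattern succeeds.
The match spans [0:23] → 'ggggRaaaaarKz11Ffnnn8mx'.
Captured: group 1 = 'g'.

('g',)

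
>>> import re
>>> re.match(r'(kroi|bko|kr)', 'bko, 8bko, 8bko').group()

'bko'

`match` is anchored at position 0; if the pattern doesn't fit there, it returns None.
The match spans [0:3] → 'bko'.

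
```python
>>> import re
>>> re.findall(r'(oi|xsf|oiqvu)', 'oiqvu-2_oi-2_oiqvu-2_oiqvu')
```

Branches in `(...|...)` are attempted left-to-right; the first branch that allows the whole pattern to succeed is taken.
Walking the string: at [0:2] match 'oi', group 1 = 'oi'; at [8:10] match 'oi', group 1 = 'oi'; at [13:15] match 'oi', group 1 = 'oi'; at [21:23] match 'oi', group 1 = 'oi'.
`findall` collects group 1 from each match (4 total).

['oi', 'oi', 'oi', 'oi']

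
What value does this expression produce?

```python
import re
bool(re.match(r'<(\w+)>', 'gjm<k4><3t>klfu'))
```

`re.match` won't scan ahead — the pattern has to work from the very first character.
Here the pattern fails at index 0, so the call returns None, and `bool(None)` is False.

False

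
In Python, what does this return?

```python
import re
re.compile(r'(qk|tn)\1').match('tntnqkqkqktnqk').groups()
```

('tn',)

`\1` has to match the exact text group 1 already captured.
`match` is anchored at position 0; if the pattern doesn't fit there, it returns None.
The match spans [0:4] → 'tntn'.
Captured: group 1 = 'tn'.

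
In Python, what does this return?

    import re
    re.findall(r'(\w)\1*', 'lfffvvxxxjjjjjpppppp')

['l', 'f', 'v', 'x', 'j', 'p']

After group 1 captures some text, `\1` only succeeds where that same text appears again.
With a single group, `findall` returns only what that group captured — 6 items.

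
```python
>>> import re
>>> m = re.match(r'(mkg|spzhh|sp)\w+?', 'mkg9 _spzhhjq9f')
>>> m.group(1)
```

'mkg'

`re.match` won't scan ahead — the pattern has to work from the very first character.
The match spans [0:4] → 'mkg9'.
Captured: group 1 = 'mkg'.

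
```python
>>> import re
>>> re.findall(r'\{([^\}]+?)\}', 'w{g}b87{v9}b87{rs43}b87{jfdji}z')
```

Walking the string: at [1:4] match '{g}', group 1 = 'g'; at [7:11] match '{v9}', group 1 = 'v9'; at [14:20] match '{rs43}', group 1 = 'rs43'; at [23:30] match '{jfdji}', group 1 = 'jfdji'.
Because there's exactly one group, `findall` drops the full match and keeps group 1 from each hit.

['g', 'v9', 'rs43', 'jfdji']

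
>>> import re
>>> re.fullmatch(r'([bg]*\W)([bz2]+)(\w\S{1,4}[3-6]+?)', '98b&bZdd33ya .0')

`fullmatch` succeeds only if the pattern covers the string from start to end.
Here the string isn't matched end-to-end, so the call returns None.

None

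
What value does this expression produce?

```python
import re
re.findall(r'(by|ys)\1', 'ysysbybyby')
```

A backreference is literal: `\1` must see the identical characters the first group matched.
`findall` collects group 1 from each match (2 total).

['ys', 'by']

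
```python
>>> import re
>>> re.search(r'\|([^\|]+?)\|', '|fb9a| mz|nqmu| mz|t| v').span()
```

(0, 6)

`search` walks the string left to right and returns the first match it finds.
The match spans [0:6] → '|fb9a|'.
Captured: group 1 = 'fb9a'.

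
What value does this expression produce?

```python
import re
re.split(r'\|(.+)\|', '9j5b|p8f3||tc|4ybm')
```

Matches to split on: at [4:14] → '|p8f3||tc|'.
With a capturing group present, the delimiter's captured portion is kept in the result list.

['9j5b', 'p8f3||tc', '4ybm']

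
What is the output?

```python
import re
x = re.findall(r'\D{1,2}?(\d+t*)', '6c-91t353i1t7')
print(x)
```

Pattern: 1 to 2 of a non-digit (lazy); then one or more of a digit, then zero or more of the literal 't' (captured).
Scanning left to right: at [1:6] match 'c-91t', group 1 = '91t'; at [9:12] match 'i1t', group 1 = '1t'.
With a single group, `findall` returns only what that group captured — 2 items.

['91t', '1t']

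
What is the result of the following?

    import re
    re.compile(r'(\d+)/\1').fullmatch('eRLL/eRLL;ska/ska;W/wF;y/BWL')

None

`re.fullmatch` is like wrapping the pattern in `^…$` (in single-line mode).
Here the pattern can't cover the whole string, so the call returns None.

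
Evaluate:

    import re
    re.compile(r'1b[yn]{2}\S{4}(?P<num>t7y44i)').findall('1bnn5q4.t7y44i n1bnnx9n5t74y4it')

['t7y44i']

The pattern matches the literal '1b', then exactly 2 of one of [yn], then exactly 4 of a non-whitespace character; then the literal 't7y', then the literal '44i' (captured as 'num').
Matches: at [0:14] match '1bnn5q4.t7y44i', group 1 = 't7y44i'.
Because there's exactly one group, `findall` drops the full match and keeps group 1 from the one hit.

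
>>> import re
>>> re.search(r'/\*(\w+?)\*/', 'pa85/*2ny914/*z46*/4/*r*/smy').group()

'/*z46*/'

The match spans [12:19] → '/*z46*/'.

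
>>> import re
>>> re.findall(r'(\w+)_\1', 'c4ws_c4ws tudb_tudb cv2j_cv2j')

The backreference `\1` re-matches whatever the first group consumed, character for character.
With a single group, `findall` returns only what that group captured — 3 items.

['c4ws', 'tudb', 'cv2j']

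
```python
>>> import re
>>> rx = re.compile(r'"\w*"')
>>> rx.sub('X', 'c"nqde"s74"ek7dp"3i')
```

'cXs74X3i'

Matches: at [1:7] → '"nqde"'; at [10:17] → '"ek7dp"'.
Every occurrence is swapped for 'X'.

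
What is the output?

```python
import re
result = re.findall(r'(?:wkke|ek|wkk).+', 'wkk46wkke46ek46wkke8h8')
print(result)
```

['wkk46wkke46ek46wkke8h8']

Scanning left to right: at [0:22] → 'wkk46wkke46ek46wkke8h8'.
No capturing groups, so `findall` returns the 1 full match string.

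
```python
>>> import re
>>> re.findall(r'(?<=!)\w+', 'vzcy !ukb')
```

The `(?=…)`/`(?<=…)` assertion just peeks at neighbouring text; it doesn't advance the match position.
Walking the string: at [6:9] → 'ukb'.
`findall` yields the raw match text (1 of them) because the pattern has no groups.

['ukb']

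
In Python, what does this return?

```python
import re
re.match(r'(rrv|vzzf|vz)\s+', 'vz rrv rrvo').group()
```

'vz '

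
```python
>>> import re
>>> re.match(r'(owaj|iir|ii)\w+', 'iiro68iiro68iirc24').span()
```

(0, 18)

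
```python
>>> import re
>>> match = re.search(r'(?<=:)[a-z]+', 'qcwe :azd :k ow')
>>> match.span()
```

(6, 9)

The `(?=…)`/`(?<=…)` assertion just peeks at neighbouring text; it doesn't advance the match position.
The match spans [6:9] → 'azd'.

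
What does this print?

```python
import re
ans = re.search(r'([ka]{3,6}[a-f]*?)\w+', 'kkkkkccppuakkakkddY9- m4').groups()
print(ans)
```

('kkkkk',)

Pattern: 3 to 6 of one of [ka], then zero or more of a character in [a-f] (lazy) (captured); then one or more of a word character.
Lazy quantifiers expand one character at a time until the remainder of the pattern can match.
Unlike `match`, `search` isn't anchored — it looks for the pattern anywhere in the string.
The match spans [0:20] → 'kkkkkccppuakkakkddY9'.
Captured: group 1 = 'kkkkk'.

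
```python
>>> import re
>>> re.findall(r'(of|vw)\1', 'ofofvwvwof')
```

The backreference `\1` re-matches whatever the first group consumed, character for character.
Scanning left to right: at [0:4] match 'ofof', group 1 = 'of'; at [4:8] match 'vwvw', group 1 = 'vw'.
One capturing group, so `findall` returns just the captured substring from each match — 2 in all.

['of', 'vw']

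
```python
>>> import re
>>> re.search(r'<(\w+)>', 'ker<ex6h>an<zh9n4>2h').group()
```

The match spans [3:9] → '<ex6h>'.

'<ex6h>'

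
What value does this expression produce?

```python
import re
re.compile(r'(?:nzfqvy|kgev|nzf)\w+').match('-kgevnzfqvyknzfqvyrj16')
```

None

With `match`, the pattern is implicitly anchored at the beginning.
Here the pattern fails at index 0, so the call returns None.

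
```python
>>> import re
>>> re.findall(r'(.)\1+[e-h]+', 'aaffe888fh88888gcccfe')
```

['a', '8', '8', 'c']

After group 1 captures some text, `\1` only succeeds where that same text appears again.
Because there's exactly one group, `findall` drops the full match and keeps group 1 from each hit.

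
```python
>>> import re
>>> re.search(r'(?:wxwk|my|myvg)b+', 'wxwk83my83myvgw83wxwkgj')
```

None

Here nothing in the string fits, so the call returns None.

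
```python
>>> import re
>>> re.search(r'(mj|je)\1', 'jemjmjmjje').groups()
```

('mj',)

After group 1 captures some text, `\1` only succeeds where that same text appears again.
`re.search` tries every starting position until one works.
The match spans [2:6] → 'mjmj'.
Captured: group 1 = 'mj'.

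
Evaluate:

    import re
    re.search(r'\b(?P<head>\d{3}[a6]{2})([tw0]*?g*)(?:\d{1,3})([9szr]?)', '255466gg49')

Pattern: a word boundary (`\b`, zero-width); then exactly 3 of a digit, then exactly 2 of one of [a6] (captured as 'head'); then zero or more of one of [tw0] (lazy), then zero or more of the literal 'g' (captured); then 1 to 3 of a digit (non-capturing group); then optionally one of [9szr] (captured).
Unlike `match`, `search` isn't anchored — it looks for the pattern anywhere in the string.
Here the pattern never matches, so the call returns None.

None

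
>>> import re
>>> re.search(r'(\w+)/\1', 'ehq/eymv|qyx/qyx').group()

The backreference `\1` re-matches whatever the first group consumed, character for character.
Unlike `match`, `search` isn't anchored — it looks for the pattern anywhere in the string.
The match spans [9:16] → 'qyx/qyx'.
Captured: group 1 = 'qyx'.

'qyx/qyx'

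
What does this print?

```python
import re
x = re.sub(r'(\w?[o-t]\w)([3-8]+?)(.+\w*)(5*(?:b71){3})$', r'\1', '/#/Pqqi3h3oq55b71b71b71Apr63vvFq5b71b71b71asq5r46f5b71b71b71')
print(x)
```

/#/Pqqi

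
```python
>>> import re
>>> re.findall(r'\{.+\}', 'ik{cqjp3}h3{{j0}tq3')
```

No capturing groups, so `findall` returns the 1 full match string.

['{cqjp3}h3{{j0}']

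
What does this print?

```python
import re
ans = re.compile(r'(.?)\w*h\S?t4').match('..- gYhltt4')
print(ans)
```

None

`re.match` only tries the pattern at the start of the string.
Here position 0 doesn't satisfy it, so the call returns None.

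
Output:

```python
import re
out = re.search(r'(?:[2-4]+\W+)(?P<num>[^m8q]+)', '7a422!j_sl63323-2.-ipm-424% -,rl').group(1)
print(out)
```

The match spans [2:21] → '422!j_sl63323-2.-ip'.
Captured: group 1 = 'j_sl63323-2.-ip'.

j_sl63323-2.-ip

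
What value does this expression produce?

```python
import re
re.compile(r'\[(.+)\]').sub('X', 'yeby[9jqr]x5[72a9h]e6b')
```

'yebyXe6b'

`sub` substitutes 'X' at each match site.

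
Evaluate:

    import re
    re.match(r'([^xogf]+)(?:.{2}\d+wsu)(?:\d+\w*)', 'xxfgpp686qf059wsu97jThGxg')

The pattern matches one or more of any character except [xogf] (captured); then exactly 2 of any character, then one or more of a digit, then the literal 'wsu' (non-capturing group); then one or more of a digit, then zero or more of a word character (non-capturing group).
`re.match` only tries the pattern at the start of the string.
Here position 0 doesn't satisfy it, so the call returns None.

None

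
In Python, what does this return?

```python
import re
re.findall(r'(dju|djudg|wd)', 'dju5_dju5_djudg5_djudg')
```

The regex engine tests alternatives in the order written; an earlier branch that matches wins even if a later one would match more.
Because there's exactly one group, `findall` drops the full match and keeps group 1 from each hit.

['dju', 'dju', 'dju', 'dju']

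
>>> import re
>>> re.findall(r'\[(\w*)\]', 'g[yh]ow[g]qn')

With a single group, `findall` returns only what that group captured — 2 items.

['yh', 'g']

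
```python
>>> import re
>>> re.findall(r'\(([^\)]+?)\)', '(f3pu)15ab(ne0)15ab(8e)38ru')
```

['f3pu', 'ne0', '8e']

Scanning left to right: at [0:6] match '(f3pu)', group 1 = 'f3pu'; at [10:15] match '(ne0)', group 1 = 'ne0'; at [19:23] match '(8e)', group 1 = '8e'.
Because there's exactly one group, `findall` drops the full match and keeps group 1 from each hit.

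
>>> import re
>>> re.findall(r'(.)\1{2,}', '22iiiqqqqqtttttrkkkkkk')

['i', 'q', 't', 'k']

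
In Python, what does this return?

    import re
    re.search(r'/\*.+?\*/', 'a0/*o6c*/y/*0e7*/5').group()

The `?` after the quantifier makes it lazy — it takes as little as possible before letting the rest of the pattern try.
Unlike `match`, `search` isn't anchored — it looks for the pattern anywhere in the string.
The match spans [2:9] → '/*o6c*/'.

'/*o6c*/'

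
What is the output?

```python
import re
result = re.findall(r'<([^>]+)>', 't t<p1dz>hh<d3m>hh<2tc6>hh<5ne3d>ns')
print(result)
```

Scanning left to right: at [3:9] match '<p1dz>', group 1 = 'p1dz'; at [11:16] match '<d3m>', group 1 = 'd3m'; at [18:24] match '<2tc6>', group 1 = '2tc6'; at [26:33] match '<5ne3d>', group 1 = '5ne3d'.
One capturing group, so `findall` returns just the captured substring from each match — 4 in all.

['p1dz', 'd3m', '2tc6', '5ne3d']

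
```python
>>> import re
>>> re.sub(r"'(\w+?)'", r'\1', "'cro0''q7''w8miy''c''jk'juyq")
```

`\1` in the replacement pulls in group 1's text for each match.

'cro0q7w8miycjkjuyq'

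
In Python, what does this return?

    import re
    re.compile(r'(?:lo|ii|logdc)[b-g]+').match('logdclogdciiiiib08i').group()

'logdc'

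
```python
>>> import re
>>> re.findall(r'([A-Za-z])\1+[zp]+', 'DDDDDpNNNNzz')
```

['D', 'N']

`\1` is not a pattern — it's the concrete string captured by group 1, re-applied verbatim.
Because there's exactly one group, `findall` drops the full match and keeps group 1 from each hit.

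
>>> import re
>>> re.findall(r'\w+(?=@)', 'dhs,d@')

['d']

The `(?=…)`/`(?<=…)` assertion just peeks at neighbouring text; it doesn't advance the match position.
Walking the string: at [4:5] → 'd'.
`findall` yields the raw match text (1 of them) because the pattern has no groups.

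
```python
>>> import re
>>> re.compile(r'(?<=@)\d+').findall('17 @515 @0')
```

['515', '0']

Lookahead/lookbehind check context without consuming it, so the matched span excludes the asserted characters.
With no groups in the pattern, `findall` gives back each whole match — 2 here.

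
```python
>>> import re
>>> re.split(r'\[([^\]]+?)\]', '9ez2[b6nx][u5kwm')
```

['9ez2', 'b6nx', '[u5kwm']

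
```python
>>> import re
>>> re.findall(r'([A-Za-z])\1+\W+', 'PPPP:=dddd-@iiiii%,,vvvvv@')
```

['P', 'd', 'i', 'v']

`\1` has to match the exact text group 1 already captured.
One capturing group, so `findall` returns just the captured substring from each match — 4 in all.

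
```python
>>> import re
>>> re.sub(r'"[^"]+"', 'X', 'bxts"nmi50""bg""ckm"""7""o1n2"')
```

'bxtsXXX"XX'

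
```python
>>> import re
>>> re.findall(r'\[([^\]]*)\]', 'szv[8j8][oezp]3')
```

['8j8', 'oezp']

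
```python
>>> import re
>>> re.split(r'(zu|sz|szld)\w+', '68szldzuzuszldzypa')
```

Alternation isn't longest-match — the leftmost alternative that fits at this position is chosen.
With a capturing group present, the delimiter's captured portion is kept in the result list.

['68', 'sz', '']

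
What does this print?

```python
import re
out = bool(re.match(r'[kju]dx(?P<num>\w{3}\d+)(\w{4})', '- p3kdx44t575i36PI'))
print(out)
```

False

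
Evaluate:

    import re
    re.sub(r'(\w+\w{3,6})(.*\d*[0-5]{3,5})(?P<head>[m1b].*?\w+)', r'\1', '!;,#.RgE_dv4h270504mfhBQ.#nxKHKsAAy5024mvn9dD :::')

Pattern: one or more of a word character, then 3 to 6 of a word character (captured); then zero or more of any character, then zero or more of a digit, then 3 to 5 of a character in [0-5] (captured); then one of [m1b], then zero or more of any character (lazy), then one or more of a word character (captured as 'head').
Matches: at [5:45] → 'RgE_dv4h270504mfhBQ.#nxKHKsAAy5024mvn9dD'.
Each match is replaced using the text its own group 1 captured.

'!;,#.RgE_dv4h270504mfhBQ :::'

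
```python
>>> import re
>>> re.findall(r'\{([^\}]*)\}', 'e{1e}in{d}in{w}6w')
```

['1e', 'd', 'w']

Because there's exactly one group, `findall` drops the full match and keeps group 1 from each hit.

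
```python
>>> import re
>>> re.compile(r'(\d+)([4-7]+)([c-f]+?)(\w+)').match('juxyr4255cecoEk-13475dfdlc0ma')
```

None

`re.match` won't scan ahead — the pattern has to work from the very first character.
Here position 0 doesn't satisfy it, so the call returns None.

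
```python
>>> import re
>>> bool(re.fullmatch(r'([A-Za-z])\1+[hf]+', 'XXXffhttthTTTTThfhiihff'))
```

False

`\1` is not a pattern — it's the concrete string captured by group 1, re-applied verbatim.
`re.fullmatch` is like wrapping the pattern in `^…$` (in single-line mode).
Here the string isn't matched end-to-end, so the call returns None, and `bool(None)` is False.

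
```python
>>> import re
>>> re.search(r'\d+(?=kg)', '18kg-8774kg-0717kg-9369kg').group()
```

Lookahead/lookbehind check context without consuming it, so the matched span excludes the asserted characters.
`search` walks the string left to right and returns the first match it finds.
The match spans [0:2] → '18'.

'18'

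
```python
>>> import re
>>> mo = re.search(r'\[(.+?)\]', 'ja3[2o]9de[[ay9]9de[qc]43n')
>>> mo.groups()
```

`re.search` scans for the first position where the pattern succeeds.
The match spans [3:7] → '[2o]'.
Captured: group 1 = '2o'.

('2o',)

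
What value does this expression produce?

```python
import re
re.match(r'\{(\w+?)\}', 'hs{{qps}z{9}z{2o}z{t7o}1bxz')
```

`match` is anchored at position 0; if the pattern doesn't fit there, it returns None.
Here the string doesn't start with a match, so the call returns None.

None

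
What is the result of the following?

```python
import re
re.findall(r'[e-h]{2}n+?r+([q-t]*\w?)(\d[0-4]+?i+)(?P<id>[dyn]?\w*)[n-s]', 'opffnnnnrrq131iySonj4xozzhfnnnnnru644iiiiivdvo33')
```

With 3 capturing groups, `findall` returns a 3-tuple per match.

[('q1', '31i', 'ySonj4xozzhfnnnnnru644iiiiivdv')]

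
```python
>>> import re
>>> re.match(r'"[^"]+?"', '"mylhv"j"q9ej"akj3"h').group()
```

'"mylhv"'

`re.match` only tries the pattern at the start of the string.
The match spans [0:7] → '"mylhv"'.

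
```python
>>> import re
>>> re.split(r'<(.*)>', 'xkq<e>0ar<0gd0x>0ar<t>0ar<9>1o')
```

['xkq', 'e>0ar<0gd0x>0ar<t>0ar<9', '1o']

`re.split` interleaves the captured-group text with the surrounding fragments.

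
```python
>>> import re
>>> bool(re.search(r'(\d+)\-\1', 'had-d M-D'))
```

False

A backreference is literal: `\1` must see the identical characters the first group matched.
`search` walks the string left to right and returns the first match it finds.
Here nothing in the string fits, so the call returns None, and `bool(None)` is False.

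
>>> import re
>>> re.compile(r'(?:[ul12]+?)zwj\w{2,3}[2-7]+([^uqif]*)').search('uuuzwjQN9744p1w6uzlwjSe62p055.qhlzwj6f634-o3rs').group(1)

Pattern: one or more of one of [ul12] (lazy) (non-capturing group); then the literal 'zwj', then 2 to 3 of a word character, then one or more of a character in [2-7]; then zero or more of any character except [uqif] (captured).
`re.search` scans for the first position where the pattern succeeds.
The match spans [0:16] → 'uuuzwjQN9744p1w6'.
Captured: group 1 = 'p1w6'.

'p1w6'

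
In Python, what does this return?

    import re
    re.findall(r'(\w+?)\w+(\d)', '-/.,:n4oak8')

Pattern: one or more of a word character (lazy) (captured); then one or more of a word character; then a digit (captured).
2 groups means the one result is a tuple of 2 captured strings — 1 here.

[('n', '8')]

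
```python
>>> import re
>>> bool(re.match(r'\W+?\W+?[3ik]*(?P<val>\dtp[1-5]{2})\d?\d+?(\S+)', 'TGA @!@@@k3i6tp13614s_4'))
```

`match` is anchored at position 0; if the pattern doesn't fit there, it returns None.
Here the pattern fails at index 0, so the call returns None, and `bool(None)` is False.

False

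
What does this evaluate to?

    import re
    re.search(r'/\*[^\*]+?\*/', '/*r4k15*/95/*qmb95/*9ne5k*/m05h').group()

`re.search` scans for the first position where the pattern succeeds.
The match spans [0:9] → '/*r4k15*/'.

'/*r4k15*/'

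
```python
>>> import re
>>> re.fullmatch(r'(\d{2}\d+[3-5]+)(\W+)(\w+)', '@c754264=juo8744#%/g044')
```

None

The pattern matches exactly 2 of a digit, then one or more of a digit, then one or more of a character in [3-5] (captured); then one or more of a non-word character (captured); then one or more of a word character (captured).
`re.fullmatch` is like wrapping the pattern in `^…$` (in single-line mode).
Here the string isn't matched end-to-end, so the call returns None.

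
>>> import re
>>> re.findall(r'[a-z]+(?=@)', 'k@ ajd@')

['k', 'ajd']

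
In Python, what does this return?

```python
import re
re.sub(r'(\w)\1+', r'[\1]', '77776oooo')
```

'[7]6[o]'

The backreference `\1` re-matches whatever the first group consumed, character for character.
Matches: at [0:4] → '7777'; at [5:9] → 'oooo'.
Each match is replaced using the text its own group 1 captured.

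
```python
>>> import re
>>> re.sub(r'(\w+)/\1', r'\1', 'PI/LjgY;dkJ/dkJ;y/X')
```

'PI/LjgY;dkJ;y/X'

After group 1 captures some text, `\1` only succeeds where that same text appears again.
The replacement refers to a captured group, so each match is rewritten using its own captured text.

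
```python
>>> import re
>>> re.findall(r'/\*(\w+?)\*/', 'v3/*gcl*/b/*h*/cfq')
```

One capturing group, so `findall` returns just the captured substring from each match — 2 in all.

['gcl', 'h']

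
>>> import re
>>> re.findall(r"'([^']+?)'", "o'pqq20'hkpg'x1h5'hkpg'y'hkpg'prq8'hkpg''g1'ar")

Matches: at [1:8] match "'pqq20'", group 1 = 'pqq20'; at [12:18] match "'x1h5'", group 1 = 'x1h5'; at [22:25] match "'y'", group 1 = 'y'; at [29:35] match "'prq8'", group 1 = 'prq8'; at [40:44] match "'g1'", group 1 = 'g1'.
Because there's exactly one group, `findall` drops the full match and keeps group 1 from each hit.

['pqq20', 'x1h5', 'y', 'prq8', 'g1']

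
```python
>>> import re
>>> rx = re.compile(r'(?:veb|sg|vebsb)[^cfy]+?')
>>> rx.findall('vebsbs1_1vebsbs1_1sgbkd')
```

`|` is ordered: at each position the engine commits to the first alternative that works.
Scanning left to right: at [0:4] → 'vebs'; at [9:13] → 'vebs'; at [18:21] → 'sgb'.
With no groups in the pattern, `findall` gives back each whole match — 3 here.

['vebs', 'vebs', 'sgb']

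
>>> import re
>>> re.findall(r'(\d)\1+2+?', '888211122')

['8', '1']

After group 1 captures some text, `\1` only succeeds where that same text appears again.
Scanning left to right: at [0:4] match '8882', group 1 = '8'; at [4:8] match '1112', group 1 = '1'.
With a single group, `findall` returns only what that group captured — 2 items.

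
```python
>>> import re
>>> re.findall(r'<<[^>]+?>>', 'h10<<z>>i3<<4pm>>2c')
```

Walking the string: at [3:8] → '<<z>>'; at [10:17] → '<<4pm>>'.
`findall` yields the raw match text (2 of them) because the pattern has no groups.

['<<z>>', '<<4pm>>']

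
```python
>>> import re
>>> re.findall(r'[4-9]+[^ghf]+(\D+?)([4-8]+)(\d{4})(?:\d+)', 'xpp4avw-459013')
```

Multiple groups make `findall` return tuples — one 3-tuple for the one match.

[('-', '4', '5901')]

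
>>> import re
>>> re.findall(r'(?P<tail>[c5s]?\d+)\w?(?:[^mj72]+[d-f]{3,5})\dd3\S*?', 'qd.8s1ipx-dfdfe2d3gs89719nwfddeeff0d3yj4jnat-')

['8', 's89719']

The pattern matches optionally one of [c5s], then one or more of a digit (captured as 'tail'); then optionally a word character; then one or more of any character except [mj72], then 3 to 5 of a character in [d-f] (non-capturing group); then a digit, then the literal 'd3', then zero or more of a non-whitespace character (lazy).
Because the quantifier is non-greedy, it stops expanding at the earliest point where the rest of the pattern can succeed.
Walking the string: at [3:18] match '8s1ipx-dfdfe2d3', group 1 = '8'; at [19:37] match 's89719nwfddeeff0d3', group 1 = 's89719'.
Because there's exactly one group, `findall` drops the full match and keeps group 1 from each hit.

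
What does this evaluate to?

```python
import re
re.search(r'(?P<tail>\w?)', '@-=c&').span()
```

The match spans [0:0] → ''.

(0, 0)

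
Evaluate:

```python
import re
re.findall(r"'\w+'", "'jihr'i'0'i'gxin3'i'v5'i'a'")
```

Scanning left to right: at [0:6] → "'jihr'"; at [7:10] → "'0'"; at [11:18] → "'gxin3'"; at [19:23] → "'v5'"; at [24:27] → "'a'".
`findall` yields the raw match text (5 of them) because the pattern has no groups.

["'jihr'", "'0'", "'gxin3'", "'v5'", "'a'"]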